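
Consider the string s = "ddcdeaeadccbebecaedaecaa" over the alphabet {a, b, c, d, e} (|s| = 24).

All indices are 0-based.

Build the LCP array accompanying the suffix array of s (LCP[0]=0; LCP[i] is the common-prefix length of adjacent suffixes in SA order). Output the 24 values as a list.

sorted suffixes:
  #0 SA[0]=23  'a'
  #1 SA[1]=22  'aa'
  #2 SA[2]=7  'adccbebecaedaecaa'
  #3 SA[3]=5  'aeadccbebecaedaecaa'
  #4 SA[4]=19  'aecaa'
  #5 SA[5]=16  'aedaecaa'
  #6 SA[6]=11  'bebecaedaecaa'
  #7 SA[7]=13  'becaedaecaa'
  #8 SA[8]=21  'caa'
  #9 SA[9]=15  'caedaecaa'
  #10 SA[10]=10  'cbebecaedaecaa'
  #11 SA[11]=9  'ccbebecaedaecaa'
  #12 SA[12]=2  'cdeaeadccbebecaedaecaa'
  #13 SA[13]=18  'daecaa'
  #14 SA[14]=8  'dccbebecaedaecaa'
  #15 SA[15]=1  'dcdeaeadccbebecaedaecaa'
  #16 SA[16]=0  'ddcdeaeadccbebecaedaecaa'
  #17 SA[17]=3  'deaeadccbebecaedaecaa'
  #18 SA[18]=6  'eadccbebecaedaecaa'
  #19 SA[19]=4  'eaeadccbebecaedaecaa'
  #20 SA[20]=12  'ebecaedaecaa'
  #21 SA[21]=20  'ecaa'
  #22 SA[22]=14  'ecaedaecaa'
  #23 SA[23]=17  'edaecaa'

SA = [23, 22, 7, 5, 19, 16, 11, 13, 21, 15, 10, 9, 2, 18, 8, 1, 0, 3, 6, 4, 12, 20, 14, 17]
rank  pair      lcp
   1  s[23:],s[22:]  1  'a'
   2  s[22:],s[7:]  1  'a'
   3  s[7:],s[5:]  1  'a'
   4  s[5:],s[19:]  2  'ae'
   5  s[19:],s[16:]  2  'ae'
   6  s[16:],s[11:]  0  ''
   7  s[11:],s[13:]  2  'be'
   8  s[13:],s[21:]  0  ''
   9  s[21:],s[15:]  2  'ca'
  10  s[15:],s[10:]  1  'c'
  11  s[10:],s[9:]  1  'c'
  12  s[9:],s[2:]  1  'c'
  13  s[2:],s[18:]  0  ''
  14  s[18:],s[8:]  1  'd'
  15  s[8:],s[1:]  2  'dc'
  16  s[1:],s[0:]  1  'd'
  17  s[0:],s[3:]  1  'd'
  18  s[3:],s[6:]  0  ''
  19  s[6:],s[4:]  2  'ea'
  20  s[4:],s[12:]  1  'e'
  21  s[12:],s[20:]  1  'e'
  22  s[20:],s[14:]  3  'eca'
  23  s[14:],s[17:]  1  'e'

[0, 1, 1, 1, 2, 2, 0, 2, 0, 2, 1, 1, 1, 0, 1, 2, 1, 1, 0, 2, 1, 1, 3, 1]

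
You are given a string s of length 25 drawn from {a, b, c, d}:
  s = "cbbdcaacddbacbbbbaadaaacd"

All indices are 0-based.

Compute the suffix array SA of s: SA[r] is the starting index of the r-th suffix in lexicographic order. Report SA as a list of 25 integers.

[20, 21, 5, 17, 11, 22, 6, 18, 16, 10, 15, 14, 13, 1, 2, 4, 12, 0, 23, 7, 24, 19, 9, 3, 8]

rank | idx | suffix
   0 |  20 | aaacd
   1 |  21 | aacd
   2 |   5 | aacddbacbbbbaadaaacd
   3 |  17 | aadaaacd
   4 |  11 | acbbbbaadaaacd
   5 |  22 | acd
   6 |   6 | acddbacbbbbaadaaacd
   7 |  18 | adaaacd
   8 |  16 | baadaaacd
   9 |  10 | bacbbbbaadaaacd
  10 |  15 | bbaadaaacd
  11 |  14 | bbbaadaaacd
  12 |  13 | bbbbaadaaacd
  13 |   1 | bbdcaacddbacbbbbaadaaacd
  14 |   2 | bdcaacddbacbbbbaadaaacd
  15 |   4 | caacddbacbbbbaadaaacd
  16 |  12 | cbbbbaadaaacd
  17 |   0 | cbbdcaacddbacbbbbaadaaacd
  18 |  23 | cd
  19 |   7 | cddbacbbbbaadaaacd
  20 |  24 | d
  21 |  19 | daaacd
  22 |   9 | dbacbbbbaadaaacd
  23 |   3 | dcaacddbacbbbbaadaaacd
  24 |   8 | ddbacbbbbaadaaacd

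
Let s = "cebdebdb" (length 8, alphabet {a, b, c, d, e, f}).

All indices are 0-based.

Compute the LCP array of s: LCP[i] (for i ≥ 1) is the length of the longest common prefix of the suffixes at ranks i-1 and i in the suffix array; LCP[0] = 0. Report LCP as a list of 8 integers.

[0, 1, 2, 0, 0, 1, 0, 3]

rank→(start, suffix):
  0 → (7, 'b')
  1 → (5, 'bdb')
  2 → (2, 'bdebdb')
  3 → (0, 'cebdebdb')
  4 → (6, 'db')
  5 → (3, 'debdb')
  6 → (4, 'ebdb')
  7 → (1, 'ebdebdb')

SA = [7, 5, 2, 0, 6, 3, 4, 1]
[i] adj suffixes → lcp
  [1] 7/5 → 1 ('b')
  [2] 5/2 → 2 ('bd')
  [3] 2/0 → 0 ('')
  [4] 0/6 → 0 ('')
  [5] 6/3 → 1 ('d')
  [6] 3/4 → 0 ('')
  [7] 4/1 → 3 ('ebd')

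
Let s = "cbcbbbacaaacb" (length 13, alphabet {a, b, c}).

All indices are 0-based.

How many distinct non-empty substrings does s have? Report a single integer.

76

rank | idx | suffix
   0 |   8 | aaacb
   1 |   9 | aacb
   2 |   6 | acaaacb
   3 |  10 | acb
   4 |  12 | b
   5 |   5 | bacaaacb
   6 |   4 | bbacaaacb
   7 |   3 | bbbacaaacb
   8 |   1 | bcbbbacaaacb
   9 |   7 | caaacb
  10 |  11 | cb
  11 |   2 | cbbbacaaacb
  12 |   0 | cbcbbbacaaacb

SA = [8, 9, 6, 10, 12, 5, 4, 3, 1, 7, 11, 2, 0]
i: (SA[i-1],SA[i]) lcp shared
  1: (8,9) 2 'aa'
  2: (9,6) 1 'a'
  3: (6,10) 2 'ac'
  4: (10,12) 0 ''
  5: (12,5) 1 'b'
  6: (5,4) 1 'b'
  7: (4,3) 2 'bb'
  8: (3,1) 1 'b'
  9: (1,7) 0 ''
  10: (7,11) 1 'c'
  11: (11,2) 2 'cb'
  12: (2,0) 2 'cb'

n(n+1)/2 = 13·14/2 = 91
Σ LCP = 0 + 2 + 1 + 2 + 0 + 1 + 1 + 2 + 1 + 0 + 1 + 2 + 2 = 15
distinct = 91 − 15 = 76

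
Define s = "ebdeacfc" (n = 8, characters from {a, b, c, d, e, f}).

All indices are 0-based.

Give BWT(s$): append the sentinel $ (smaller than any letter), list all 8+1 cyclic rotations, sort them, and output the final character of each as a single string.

rank  rotation   last
    0  $ebdeacfc  c
    1  acfc$ebde  e
    2  bdeacfc$e  e
    3  c$ebdeacf  f
    4  cfc$ebdea  a
    5  deacfc$eb  b
    6  eacfc$ebd  d
    7  ebdeacfc$  $
    8  fc$ebdeac  c

ceefabd$c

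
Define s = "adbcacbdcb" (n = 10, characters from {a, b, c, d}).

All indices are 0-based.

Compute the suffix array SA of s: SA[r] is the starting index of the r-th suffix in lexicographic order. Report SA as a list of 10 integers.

sorted suffixes:
  #0 SA[0]=4  'acbdcb'
  #1 SA[1]=0  'adbcacbdcb'
  #2 SA[2]=9  'b'
  #3 SA[3]=2  'bcacbdcb'
  #4 SA[4]=6  'bdcb'
  #5 SA[5]=3  'cacbdcb'
  #6 SA[6]=8  'cb'
  #7 SA[7]=5  'cbdcb'
  #8 SA[8]=1  'dbcacbdcb'
  #9 SA[9]=7  'dcb'

[4, 0, 9, 2, 6, 3, 8, 5, 1, 7]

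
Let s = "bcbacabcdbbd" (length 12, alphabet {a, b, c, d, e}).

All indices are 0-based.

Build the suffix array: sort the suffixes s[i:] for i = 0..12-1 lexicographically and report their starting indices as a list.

[5, 3, 2, 9, 0, 6, 10, 4, 1, 7, 11, 8]

sorted suffixes:
  #0 SA[0]=5  'abcdbbd'
  #1 SA[1]=3  'acabcdbbd'
  #2 SA[2]=2  'bacabcdbbd'
  #3 SA[3]=9  'bbd'
  #4 SA[4]=0  'bcbacabcdbbd'
  #5 SA[5]=6  'bcdbbd'
  #6 SA[6]=10  'bd'
  #7 SA[7]=4  'cabcdbbd'
  #8 SA[8]=1  'cbacabcdbbd'
  #9 SA[9]=7  'cdbbd'
  #10 SA[10]=11  'd'
  #11 SA[11]=8  'dbbd'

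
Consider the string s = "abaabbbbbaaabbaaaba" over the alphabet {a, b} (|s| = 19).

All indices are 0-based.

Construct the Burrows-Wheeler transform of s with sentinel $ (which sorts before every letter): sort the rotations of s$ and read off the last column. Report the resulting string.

rank  rotation              last
    0  $abaabbbbbaaabbaaaba  a
    1  a$abaabbbbbaaabbaaab  b
    2  aaaba$abaabbbbbaaabb  b
    3  aaabbaaaba$abaabbbbb  b
    4  aaba$abaabbbbbaaabba  a
    5  aabbaaaba$abaabbbbba  a
    6  aabbbbbaaabbaaaba$ab  b
    7  aba$abaabbbbbaaabbaa  a
    8  abaabbbbbaaabbaaaba$  $
    9  abbaaaba$abaabbbbbaa  a
   10  abbbbbaaabbaaaba$aba  a
   11  ba$abaabbbbbaaabbaaa  a
   12  baaaba$abaabbbbbaaab  b
   13  baaabbaaaba$abaabbbb  b
   14  baabbbbbaaabbaaaba$a  a
   15  bbaaaba$abaabbbbbaaa  a
   16  bbaaabbaaaba$abaabbb  b
   17  bbbaaabbaaaba$abaabb  b
   18  bbbbaaabbaaaba$abaab  b
   19  bbbbbaaabbaaaba$abaa  a

abbbaaba$aaabbaabbba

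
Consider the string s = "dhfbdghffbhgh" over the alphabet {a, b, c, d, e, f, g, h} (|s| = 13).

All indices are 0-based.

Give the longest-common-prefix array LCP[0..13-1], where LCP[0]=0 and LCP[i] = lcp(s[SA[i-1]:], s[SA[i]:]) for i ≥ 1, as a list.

[0, 1, 0, 1, 0, 2, 1, 0, 2, 0, 1, 2, 1]

rank→(start, suffix):
  0 → (3, 'bdghffbhgh')
  1 → (9, 'bhgh')
  2 → (4, 'dghffbhgh')
  3 → (0, 'dhfbdghffbhgh')
  4 → (2, 'fbdghffbhgh')
  5 → (8, 'fbhgh')
  6 → (7, 'ffbhgh')
  7 → (11, 'gh')
  8 → (5, 'ghffbhgh')
  9 → (12, 'h')
  10 → (1, 'hfbdghffbhgh')
  11 → (6, 'hffbhgh')
  12 → (10, 'hgh')

SA = [3, 9, 4, 0, 2, 8, 7, 11, 5, 12, 1, 6, 10]
rank  pair      lcp
   1  s[3:],s[9:]  1  'b'
   2  s[9:],s[4:]  0  ''
   3  s[4:],s[0:]  1  'd'
   4  s[0:],s[2:]  0  ''
   5  s[2:],s[8:]  2  'fb'
   6  s[8:],s[7:]  1  'f'
   7  s[7:],s[11:]  0  ''
   8  s[11:],s[5:]  2  'gh'
   9  s[5:],s[12:]  0  ''
  10  s[12:],s[1:]  1  'h'
  11  s[1:],s[6:]  2  'hf'
  12  s[6:],s[10:]  1  'h'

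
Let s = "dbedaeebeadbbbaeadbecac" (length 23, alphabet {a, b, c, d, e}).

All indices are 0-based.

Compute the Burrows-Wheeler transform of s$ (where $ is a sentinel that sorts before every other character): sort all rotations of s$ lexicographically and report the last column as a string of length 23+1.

rank  rotation                  last
    0  $dbedaeebeadbbbaeadbecac  c
    1  ac$dbedaeebeadbbbaeadbec  c
    2  adbbbaeadbecac$dbedaeebe  e
    3  adbecac$dbedaeebeadbbbae  e
    4  aeadbecac$dbedaeebeadbbb  b
    5  aeebeadbbbaeadbecac$dbed  d
    6  baeadbecac$dbedaeebeadbb  b
    7  bbaeadbecac$dbedaeebeadb  b
    8  bbbaeadbecac$dbedaeebead  d
    9  beadbbbaeadbecac$dbedaee  e
   10  becac$dbedaeebeadbbbaead  d
   11  bedaeebeadbbbaeadbecac$d  d
   12  c$dbedaeebeadbbbaeadbeca  a
   13  cac$dbedaeebeadbbbaeadbe  e
   14  daeebeadbbbaeadbecac$dbe  e
   15  dbbbaeadbecac$dbedaeebea  a
   16  dbecac$dbedaeebeadbbbaea  a
   17  dbedaeebeadbbbaeadbecac$  $
   18  eadbbbaeadbecac$dbedaeeb  b
   19  eadbecac$dbedaeebeadbbba  a
   20  ebeadbbbaeadbecac$dbedae  e
   21  ecac$dbedaeebeadbbbaeadb  b
   22  edaeebeadbbbaeadbecac$db  b
   23  eebeadbbbaeadbecac$dbeda  a

cceebdbbdeddaeeaa$baebba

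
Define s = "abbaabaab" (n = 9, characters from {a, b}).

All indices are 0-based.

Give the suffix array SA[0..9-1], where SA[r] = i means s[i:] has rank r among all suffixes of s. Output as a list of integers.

[6, 3, 7, 4, 0, 8, 5, 2, 1]

rank→(start, suffix):
  0 → (6, 'aab')
  1 → (3, 'aabaab')
  2 → (7, 'ab')
  3 → (4, 'abaab')
  4 → (0, 'abbaabaab')
  5 → (8, 'b')
  6 → (5, 'baab')
  7 → (2, 'baabaab')
  8 → (1, 'bbaabaab')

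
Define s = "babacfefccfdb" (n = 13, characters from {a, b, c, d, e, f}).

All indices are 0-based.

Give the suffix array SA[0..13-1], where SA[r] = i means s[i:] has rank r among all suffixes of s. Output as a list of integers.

rank→(start, suffix):
  0 → (1, 'abacfefccfdb')
  1 → (3, 'acfefccfdb')
  2 → (12, 'b')
  3 → (0, 'babacfefccfdb')
  4 → (2, 'bacfefccfdb')
  5 → (8, 'ccfdb')
  6 → (9, 'cfdb')
  7 → (4, 'cfefccfdb')
  8 → (11, 'db')
  9 → (6, 'efccfdb')
  10 → (7, 'fccfdb')
  11 → (10, 'fdb')
  12 → (5, 'fefccfdb')

[1, 3, 12, 0, 2, 8, 9, 4, 11, 6, 7, 10, 5]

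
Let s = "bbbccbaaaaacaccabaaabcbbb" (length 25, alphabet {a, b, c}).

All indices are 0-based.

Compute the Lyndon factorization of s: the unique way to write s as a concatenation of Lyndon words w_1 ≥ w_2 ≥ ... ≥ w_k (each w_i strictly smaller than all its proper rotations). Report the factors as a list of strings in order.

emit factor 1: 'bbbcc' (i=0, period=5)
emit factor 2: 'b' (i=5, period=1)
emit factor 3: 'aaaaacaccabaaabcbbb' (i=6, period=19)

["bbbcc", "b", "aaaaacaccabaaabcbbb"]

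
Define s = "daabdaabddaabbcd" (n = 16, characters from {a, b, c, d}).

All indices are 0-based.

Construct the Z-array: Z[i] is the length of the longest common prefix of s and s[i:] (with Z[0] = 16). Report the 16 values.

[16, 0, 0, 0, 5, 0, 0, 0, 1, 4, 0, 0, 0, 0, 0, 1]

Z[0]=16
i=1: fresh scan; Z[1]=0
i=2: fresh scan; Z[2]=0
i=3: fresh scan; Z[3]=0
i=4: fresh scan; Z[4]=5 extend→box=[4,9)
i=5: min(r-i=4, Z[1]=0)=0; Z[5]=0
i=6: min(r-i=3, Z[2]=0)=0; Z[6]=0
i=7: min(r-i=2, Z[3]=0)=0; Z[7]=0
i=8: min(r-i=1, Z[4]=5)=1; Z[8]=1
i=9: fresh scan; Z[9]=4 extend→box=[9,13)
i=10: min(r-i=3, Z[1]=0)=0; Z[10]=0
i=11: min(r-i=2, Z[2]=0)=0; Z[11]=0
i=12: min(r-i=1, Z[3]=0)=0; Z[12]=0
i=13: fresh scan; Z[13]=0
i=14: fresh scan; Z[14]=0
i=15: fresh scan; Z[15]=1 extend→box=[15,16)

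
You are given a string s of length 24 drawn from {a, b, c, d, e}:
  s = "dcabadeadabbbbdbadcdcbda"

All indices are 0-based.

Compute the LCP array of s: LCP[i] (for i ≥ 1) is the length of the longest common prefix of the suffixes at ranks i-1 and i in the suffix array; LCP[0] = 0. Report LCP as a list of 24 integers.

sorted suffixes:
  #0 SA[0]=23  'a'
  #1 SA[1]=2  'abadeadabbbbdbadcdcbda'
  #2 SA[2]=9  'abbbbdbadcdcbda'
  #3 SA[3]=7  'adabbbbdbadcdcbda'
  #4 SA[4]=16  'adcdcbda'
  #5 SA[5]=4  'adeadabbbbdbadcdcbda'
  #6 SA[6]=15  'badcdcbda'
  #7 SA[7]=3  'badeadabbbbdbadcdcbda'
  #8 SA[8]=10  'bbbbdbadcdcbda'
  #9 SA[9]=11  'bbbdbadcdcbda'
  #10 SA[10]=12  'bbdbadcdcbda'
  #11 SA[11]=21  'bda'
  #12 SA[12]=13  'bdbadcdcbda'
  #13 SA[13]=1  'cabadeadabbbbdbadcdcbda'
  #14 SA[14]=20  'cbda'
  #15 SA[15]=18  'cdcbda'
  #16 SA[16]=22  'da'
  #17 SA[17]=8  'dabbbbdbadcdcbda'
  #18 SA[18]=14  'dbadcdcbda'
  #19 SA[19]=0  'dcabadeadabbbbdbadcdcbda'
  #20 SA[20]=19  'dcbda'
  #21 SA[21]=17  'dcdcbda'
  #22 SA[22]=5  'deadabbbbdbadcdcbda'
  #23 SA[23]=6  'eadabbbbdbadcdcbda'

SA = [23, 2, 9, 7, 16, 4, 15, 3, 10, 11, 12, 21, 13, 1, 20, 18, 22, 8, 14, 0, 19, 17, 5, 6]
rank  pair      lcp
   1  s[23:],s[2:]  1  'a'
   2  s[2:],s[9:]  2  'ab'
   3  s[9:],s[7:]  1  'a'
   4  s[7:],s[16:]  2  'ad'
   5  s[16:],s[4:]  2  'ad'
   6  s[4:],s[15:]  0  ''
   7  s[15:],s[3:]  3  'bad'
   8  s[3:],s[10:]  1  'b'
   9  s[10:],s[11:]  3  'bbb'
  10  s[11:],s[12:]  2  'bb'
  11  s[12:],s[21:]  1  'b'
  12  s[21:],s[13:]  2  'bd'
  13  s[13:],s[1:]  0  ''
  14  s[1:],s[20:]  1  'c'
  15  s[20:],s[18:]  1  'c'
  16  s[18:],s[22:]  0  ''
  17  s[22:],s[8:]  2  'da'
  18  s[8:],s[14:]  1  'd'
  19  s[14:],s[0:]  1  'd'
  20  s[0:],s[19:]  2  'dc'
  21  s[19:],s[17:]  2  'dc'
  22  s[17:],s[5:]  1  'd'
  23  s[5:],s[6:]  0  ''

[0, 1, 2, 1, 2, 2, 0, 3, 1, 3, 2, 1, 2, 0, 1, 1, 0, 2, 1, 1, 2, 2, 1, 0]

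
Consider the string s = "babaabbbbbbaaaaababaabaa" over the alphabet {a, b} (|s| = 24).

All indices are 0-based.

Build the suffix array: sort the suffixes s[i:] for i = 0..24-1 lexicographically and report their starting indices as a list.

[23, 22, 11, 12, 13, 19, 14, 3, 20, 17, 1, 15, 4, 21, 10, 18, 2, 16, 0, 9, 8, 7, 6, 5]

rank | idx | suffix
   0 |  23 | a
   1 |  22 | aa
   2 |  11 | aaaaababaabaa
   3 |  12 | aaaababaabaa
   4 |  13 | aaababaabaa
   5 |  19 | aabaa
   6 |  14 | aababaabaa
   7 |   3 | aabbbbbbaaaaababaabaa
   8 |  20 | abaa
   9 |  17 | abaabaa
  10 |   1 | abaabbbbbbaaaaababaabaa
  11 |  15 | ababaabaa
  12 |   4 | abbbbbbaaaaababaabaa
  13 |  21 | baa
  14 |  10 | baaaaababaabaa
  15 |  18 | baabaa
  16 |   2 | baabbbbbbaaaaababaabaa
  17 |  16 | babaabaa
  18 |   0 | babaabbbbbbaaaaababaabaa
  19 |   9 | bbaaaaababaabaa
  20 |   8 | bbbaaaaababaabaa
  21 |   7 | bbbbaaaaababaabaa
  22 |   6 | bbbbbaaaaababaabaa
  23 |   5 | bbbbbbaaaaababaabaa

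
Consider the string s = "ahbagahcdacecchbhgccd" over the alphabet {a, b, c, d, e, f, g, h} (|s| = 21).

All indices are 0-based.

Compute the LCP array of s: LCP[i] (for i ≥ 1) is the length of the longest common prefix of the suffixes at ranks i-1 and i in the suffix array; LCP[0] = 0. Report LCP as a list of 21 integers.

[0, 1, 1, 2, 0, 1, 0, 2, 1, 2, 1, 1, 0, 1, 0, 0, 1, 0, 2, 1, 1]

rank | idx | suffix
   0 |   9 | acecchbhgccd
   1 |   3 | agahcdacecchbhgccd
   2 |   0 | ahbagahcdacecchbhgccd
   3 |   5 | ahcdacecchbhgccd
   4 |   2 | bagahcdacecchbhgccd
   5 |  15 | bhgccd
   6 |  18 | ccd
   7 |  12 | cchbhgccd
   8 |  19 | cd
   9 |   7 | cdacecchbhgccd
  10 |  10 | cecchbhgccd
  11 |  13 | chbhgccd
  12 |  20 | d
  13 |   8 | dacecchbhgccd
  14 |  11 | ecchbhgccd
  15 |   4 | gahcdacecchbhgccd
  16 |  17 | gccd
  17 |   1 | hbagahcdacecchbhgccd
  18 |  14 | hbhgccd
  19 |   6 | hcdacecchbhgccd
  20 |  16 | hgccd

SA = [9, 3, 0, 5, 2, 15, 18, 12, 19, 7, 10, 13, 20, 8, 11, 4, 17, 1, 14, 6, 16]
i: (SA[i-1],SA[i]) lcp shared
  1: (9,3) 1 'a'
  2: (3,0) 1 'a'
  3: (0,5) 2 'ah'
  4: (5,2) 0 ''
  5: (2,15) 1 'b'
  6: (15,18) 0 ''
  7: (18,12) 2 'cc'
  8: (12,19) 1 'c'
  9: (19,7) 2 'cd'
  10: (7,10) 1 'c'
  11: (10,13) 1 'c'
  12: (13,20) 0 ''
  13: (20,8) 1 'd'
  14: (8,11) 0 ''
  15: (11,4) 0 ''
  16: (4,17) 1 'g'
  17: (17,1) 0 ''
  18: (1,14) 2 'hb'
  19: (14,6) 1 'h'
  20: (6,16) 1 'h'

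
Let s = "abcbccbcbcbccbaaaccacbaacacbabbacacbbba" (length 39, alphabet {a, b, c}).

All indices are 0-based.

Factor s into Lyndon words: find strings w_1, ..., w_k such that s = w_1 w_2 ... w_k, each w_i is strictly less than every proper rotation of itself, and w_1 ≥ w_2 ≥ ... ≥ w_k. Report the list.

emit factor 1: 'abcbccbcbcbccb' (i=0, period=14)
emit factor 2: 'aaaccacbaacacbabbacacbbb' (i=14, period=24)
emit factor 3: 'a' (i=38, period=1)

["abcbccbcbcbccb", "aaaccacbaacacbabbacacbbb", "a"]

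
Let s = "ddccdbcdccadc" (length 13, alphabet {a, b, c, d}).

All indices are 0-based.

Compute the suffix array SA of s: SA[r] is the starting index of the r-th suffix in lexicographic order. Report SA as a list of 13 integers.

sorted suffixes:
  #0 SA[0]=10  'adc'
  #1 SA[1]=5  'bcdccadc'
  #2 SA[2]=12  'c'
  #3 SA[3]=9  'cadc'
  #4 SA[4]=8  'ccadc'
  #5 SA[5]=2  'ccdbcdccadc'
  #6 SA[6]=3  'cdbcdccadc'
  #7 SA[7]=6  'cdccadc'
  #8 SA[8]=4  'dbcdccadc'
  #9 SA[9]=11  'dc'
  #10 SA[10]=7  'dccadc'
  #11 SA[11]=1  'dccdbcdccadc'
  #12 SA[12]=0  'ddccdbcdccadc'

[10, 5, 12, 9, 8, 2, 3, 6, 4, 11, 7, 1, 0]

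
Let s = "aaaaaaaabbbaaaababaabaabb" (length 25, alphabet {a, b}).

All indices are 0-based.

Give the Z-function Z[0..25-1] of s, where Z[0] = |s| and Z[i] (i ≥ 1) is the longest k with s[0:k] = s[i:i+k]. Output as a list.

[25, 7, 6, 5, 4, 3, 2, 1, 0, 0, 0, 4, 3, 2, 1, 0, 1, 0, 2, 1, 0, 2, 1, 0, 0]

Z[0]=25
i=1: fresh scan; Z[1]=7 extend→box=[1,8)
i=2: min(r-i=6, Z[1]=7)=6; Z[2]=6
i=3: min(r-i=5, Z[2]=6)=5; Z[3]=5
i=4: min(r-i=4, Z[3]=5)=4; Z[4]=4
i=5: min(r-i=3, Z[4]=4)=3; Z[5]=3
i=6: min(r-i=2, Z[5]=3)=2; Z[6]=2
i=7: min(r-i=1, Z[6]=2)=1; Z[7]=1
i=8: fresh scan; Z[8]=0
i=9: fresh scan; Z[9]=0
i=10: fresh scan; Z[10]=0
i=11: fresh scan; Z[11]=4 extend→box=[11,15)
i=12: min(r-i=3, Z[1]=7)=3; Z[12]=3
i=13: min(r-i=2, Z[2]=6)=2; Z[13]=2
i=14: min(r-i=1, Z[3]=5)=1; Z[14]=1
i=15: fresh scan; Z[15]=0
i=16: fresh scan; Z[16]=1 extend→box=[16,17)
i=17: fresh scan; Z[17]=0
i=18: fresh scan; Z[18]=2 extend→box=[18,20)
i=19: min(r-i=1, Z[1]=7)=1; Z[19]=1
i=20: fresh scan; Z[20]=0
i=21: fresh scan; Z[21]=2 extend→box=[21,23)
i=22: min(r-i=1, Z[1]=7)=1; Z[22]=1
i=23: fresh scan; Z[23]=0
i=24: fresh scan; Z[24]=0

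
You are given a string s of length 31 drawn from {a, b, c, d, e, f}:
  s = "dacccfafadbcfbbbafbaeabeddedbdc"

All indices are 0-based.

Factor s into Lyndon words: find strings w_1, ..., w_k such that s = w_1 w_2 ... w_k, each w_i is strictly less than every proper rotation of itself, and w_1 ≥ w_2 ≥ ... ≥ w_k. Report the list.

emit factor 1: 'd' (i=0, period=1)
emit factor 2: 'acccfafadbcfbbbafbae' (i=1, period=20)
emit factor 3: 'abeddedbdc' (i=21, period=10)

["d", "acccfafadbcfbbbafbae", "abeddedbdc"]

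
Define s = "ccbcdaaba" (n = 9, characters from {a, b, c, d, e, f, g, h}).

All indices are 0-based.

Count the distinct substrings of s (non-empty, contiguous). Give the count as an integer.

40

sorted suffixes:
  #0 SA[0]=8  'a'
  #1 SA[1]=5  'aaba'
  #2 SA[2]=6  'aba'
  #3 SA[3]=7  'ba'
  #4 SA[4]=2  'bcdaaba'
  #5 SA[5]=1  'cbcdaaba'
  #6 SA[6]=0  'ccbcdaaba'
  #7 SA[7]=3  'cdaaba'
  #8 SA[8]=4  'daaba'

SA = [8, 5, 6, 7, 2, 1, 0, 3, 4]
rank  pair      lcp
   1  s[8:],s[5:]  1  'a'
   2  s[5:],s[6:]  1  'a'
   3  s[6:],s[7:]  0  ''
   4  s[7:],s[2:]  1  'b'
   5  s[2:],s[1:]  0  ''
   6  s[1:],s[0:]  1  'c'
   7  s[0:],s[3:]  1  'c'
   8  s[3:],s[4:]  0  ''

n(n+1)/2 = 9·10/2 = 45
Σ LCP = 0 + 1 + 1 + 0 + 1 + 0 + 1 + 1 + 0 = 5
distinct = 45 − 5 = 40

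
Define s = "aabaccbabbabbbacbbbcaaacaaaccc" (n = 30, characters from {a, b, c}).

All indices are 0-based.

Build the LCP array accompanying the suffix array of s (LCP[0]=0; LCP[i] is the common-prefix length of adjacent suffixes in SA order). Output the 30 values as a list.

rank | idx | suffix
   0 |  20 | aaacaaaccc
   1 |  24 | aaaccc
   2 |   0 | aabaccbabbabbbacbbbcaaacaaaccc
   3 |  21 | aacaaaccc
   4 |  25 | aaccc
   5 |   1 | abaccbabbabbbacbbbcaaacaaaccc
   6 |   7 | abbabbbacbbbcaaacaaaccc
   7 |  10 | abbbacbbbcaaacaaaccc
   8 |  22 | acaaaccc
   9 |  14 | acbbbcaaacaaaccc
  10 |   3 | accbabbabbbacbbbcaaacaaaccc
  11 |  26 | accc
  12 |   6 | babbabbbacbbbcaaacaaaccc
  13 |   9 | babbbacbbbcaaacaaaccc
  14 |  13 | bacbbbcaaacaaaccc
  15 |   2 | baccbabbabbbacbbbcaaacaaaccc
  16 |   8 | bbabbbacbbbcaaacaaaccc
  17 |  12 | bbacbbbcaaacaaaccc
  18 |  11 | bbbacbbbcaaacaaaccc
  19 |  16 | bbbcaaacaaaccc
  20 |  17 | bbcaaacaaaccc
  21 |  18 | bcaaacaaaccc
  22 |  29 | c
  23 |  19 | caaacaaaccc
  24 |  23 | caaaccc
  25 |   5 | cbabbabbbacbbbcaaacaaaccc
  26 |  15 | cbbbcaaacaaaccc
  27 |  28 | cc
  28 |   4 | ccbabbabbbacbbbcaaacaaaccc
  29 |  27 | ccc

SA = [20, 24, 0, 21, 25, 1, 7, 10, 22, 14, 3, 26, 6, 9, 13, 2, 8, 12, 11, 16, 17, 18, 29, 19, 23, 5, 15, 28, 4, 27]
i: (SA[i-1],SA[i]) lcp shared
  1: (20,24) 4 'aaac'
  2: (24,0) 2 'aa'
  3: (0,21) 2 'aa'
  4: (21,25) 3 'aac'
  5: (25,1) 1 'a'
  6: (1,7) 2 'ab'
  7: (7,10) 3 'abb'
  8: (10,22) 1 'a'
  9: (22,14) 2 'ac'
  10: (14,3) 2 'ac'
  11: (3,26) 3 'acc'
  12: (26,6) 0 ''
  13: (6,9) 4 'babb'
  14: (9,13) 2 'ba'
  15: (13,2) 3 'bac'
  16: (2,8) 1 'b'
  17: (8,12) 3 'bba'
  18: (12,11) 2 'bb'
  19: (11,16) 3 'bbb'
  20: (16,17) 2 'bb'
  21: (17,18) 1 'b'
  22: (18,29) 0 ''
  23: (29,19) 1 'c'
  24: (19,23) 5 'caaac'
  25: (23,5) 1 'c'
  26: (5,15) 2 'cb'
  27: (15,28) 1 'c'
  28: (28,4) 2 'cc'
  29: (4,27) 2 'cc'

[0, 4, 2, 2, 3, 1, 2, 3, 1, 2, 2, 3, 0, 4, 2, 3, 1, 3, 2, 3, 2, 1, 0, 1, 5, 1, 2, 1, 2, 2]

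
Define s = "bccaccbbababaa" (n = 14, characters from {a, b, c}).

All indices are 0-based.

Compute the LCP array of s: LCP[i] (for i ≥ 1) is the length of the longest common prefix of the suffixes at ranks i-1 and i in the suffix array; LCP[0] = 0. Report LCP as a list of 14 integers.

rank | idx | suffix
   0 |  13 | a
   1 |  12 | aa
   2 |  10 | abaa
   3 |   8 | ababaa
   4 |   3 | accbbababaa
   5 |  11 | baa
   6 |   9 | babaa
   7 |   7 | bababaa
   8 |   6 | bbababaa
   9 |   0 | bccaccbbababaa
  10 |   2 | caccbbababaa
  11 |   5 | cbbababaa
  12 |   1 | ccaccbbababaa
  13 |   4 | ccbbababaa

SA = [13, 12, 10, 8, 3, 11, 9, 7, 6, 0, 2, 5, 1, 4]
[i] adj suffixes → lcp
  [1] 13/12 → 1 ('a')
  [2] 12/10 → 1 ('a')
  [3] 10/8 → 3 ('aba')
  [4] 8/3 → 1 ('a')
  [5] 3/11 → 0 ('')
  [6] 11/9 → 2 ('ba')
  [7] 9/7 → 4 ('baba')
  [8] 7/6 → 1 ('b')
  [9] 6/0 → 1 ('b')
  [10] 0/2 → 0 ('')
  [11] 2/5 → 1 ('c')
  [12] 5/1 → 1 ('c')
  [13] 1/4 → 2 ('cc')

[0, 1, 1, 3, 1, 0, 2, 4, 1, 1, 0, 1, 1, 2]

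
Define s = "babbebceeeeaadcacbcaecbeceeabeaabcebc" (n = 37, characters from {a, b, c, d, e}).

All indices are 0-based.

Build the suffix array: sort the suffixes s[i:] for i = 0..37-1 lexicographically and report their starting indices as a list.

[30, 11, 1, 31, 27, 15, 12, 19, 0, 2, 35, 17, 32, 5, 28, 3, 22, 36, 14, 18, 16, 21, 33, 24, 6, 13, 29, 10, 26, 34, 4, 20, 23, 9, 25, 8, 7]

sorted suffixes:
  #0 SA[0]=30  'aabcebc'
  #1 SA[1]=11  'aadcacbcaecbeceeabeaabcebc'
  #2 SA[2]=1  'abbebceeeeaadcacbcaecbeceeabeaabcebc'
  #3 SA[3]=31  'abcebc'
  #4 SA[4]=27  'abeaabcebc'
  #5 SA[5]=15  'acbcaecbeceeabeaabcebc'
  #6 SA[6]=12  'adcacbcaecbeceeabeaabcebc'
  #7 SA[7]=19  'aecbeceeabeaabcebc'
  #8 SA[8]=0  'babbebceeeeaadcacbcaecbeceeabeaabcebc'
  #9 SA[9]=2  'bbebceeeeaadcacbcaecbeceeabeaabcebc'
  #10 SA[10]=35  'bc'
  #11 SA[11]=17  'bcaecbeceeabeaabcebc'
  #12 SA[12]=32  'bcebc'
  #13 SA[13]=5  'bceeeeaadcacbcaecbeceeabeaabcebc'
  #14 SA[14]=28  'beaabcebc'
  #15 SA[15]=3  'bebceeeeaadcacbcaecbeceeabeaabcebc'
  #16 SA[16]=22  'beceeabeaabcebc'
  #17 SA[17]=36  'c'
  #18 SA[18]=14  'cacbcaecbeceeabeaabcebc'
  #19 SA[19]=18  'caecbeceeabeaabcebc'
  #20 SA[20]=16  'cbcaecbeceeabeaabcebc'
  #21 SA[21]=21  'cbeceeabeaabcebc'
  #22 SA[22]=33  'cebc'
  #23 SA[23]=24  'ceeabeaabcebc'
  #24 SA[24]=6  'ceeeeaadcacbcaecbeceeabeaabcebc'
  #25 SA[25]=13  'dcacbcaecbeceeabeaabcebc'
  #26 SA[26]=29  'eaabcebc'
  #27 SA[27]=10  'eaadcacbcaecbeceeabeaabcebc'
  #28 SA[28]=26  'eabeaabcebc'
  #29 SA[29]=34  'ebc'
  #30 SA[30]=4  'ebceeeeaadcacbcaecbeceeabeaabcebc'
  #31 SA[31]=20  'ecbeceeabeaabcebc'
  #32 SA[32]=23  'eceeabeaabcebc'
  #33 SA[33]=9  'eeaadcacbcaecbeceeabeaabcebc'
  #34 SA[34]=25  'eeabeaabcebc'
  #35 SA[35]=8  'eeeaadcacbcaecbeceeabeaabcebc'
  #36 SA[36]=7  'eeeeaadcacbcaecbeceeabeaabcebc'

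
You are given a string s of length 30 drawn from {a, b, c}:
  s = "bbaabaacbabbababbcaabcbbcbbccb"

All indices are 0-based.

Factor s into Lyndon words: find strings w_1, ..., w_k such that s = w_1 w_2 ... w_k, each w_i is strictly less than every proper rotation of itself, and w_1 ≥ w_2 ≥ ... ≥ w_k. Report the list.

emit factor 1: 'b' (i=0, period=1)
emit factor 2: 'b' (i=1, period=1)
emit factor 3: 'aabaacbabbababbcaabcbbcbbccb' (i=2, period=28)

["b", "b", "aabaacbabbababbcaabcbbcbbccb"]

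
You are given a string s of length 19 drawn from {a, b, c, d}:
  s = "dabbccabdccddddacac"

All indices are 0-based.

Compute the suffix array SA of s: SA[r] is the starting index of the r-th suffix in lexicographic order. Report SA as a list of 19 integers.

rank→(start, suffix):
  0 → (1, 'abbccabdccddddacac')
  1 → (6, 'abdccddddacac')
  2 → (17, 'ac')
  3 → (15, 'acac')
  4 → (2, 'bbccabdccddddacac')
  5 → (3, 'bccabdccddddacac')
  6 → (7, 'bdccddddacac')
  7 → (18, 'c')
  8 → (5, 'cabdccddddacac')
  9 → (16, 'cac')
  10 → (4, 'ccabdccddddacac')
  11 → (9, 'ccddddacac')
  12 → (10, 'cddddacac')
  13 → (0, 'dabbccabdccddddacac')
  14 → (14, 'dacac')
  15 → (8, 'dccddddacac')
  16 → (13, 'ddacac')
  17 → (12, 'dddacac')
  18 → (11, 'ddddacac')

[1, 6, 17, 15, 2, 3, 7, 18, 5, 16, 4, 9, 10, 0, 14, 8, 13, 12, 11]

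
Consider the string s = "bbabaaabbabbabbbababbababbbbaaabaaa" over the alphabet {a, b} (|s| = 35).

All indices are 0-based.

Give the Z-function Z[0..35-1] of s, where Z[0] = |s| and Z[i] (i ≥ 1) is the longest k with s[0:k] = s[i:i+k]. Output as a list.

[35, 1, 0, 1, 0, 0, 0, 4, 1, 0, 4, 1, 0, 2, 5, 1, 0, 1, 0, 5, 1, 0, 1, 0, 2, 2, 3, 1, 0, 0, 0, 1, 0, 0, 0]

Z[0]=35
i=1: i≥r, start 0; Z[1]=1 extend→box=[1,2)
i=2: i≥r, start 0; Z[2]=0
i=3: i≥r, start 0; Z[3]=1 extend→box=[3,4)
i=4: i≥r, start 0; Z[4]=0
i=5: i≥r, start 0; Z[5]=0
i=6: i≥r, start 0; Z[6]=0
i=7: i≥r, start 0; Z[7]=4 extend→box=[7,11)
i=8: min(r-i=3, Z[1]=1)=1; Z[8]=1
i=9: min(r-i=2, Z[2]=0)=0; Z[9]=0
i=10: min(r-i=1, Z[3]=1)=1; Z[10]=4 extend→box=[10,14)
i=11: min(r-i=3, Z[1]=1)=1; Z[11]=1
i=12: min(r-i=2, Z[2]=0)=0; Z[12]=0
i=13: min(r-i=1, Z[3]=1)=1; Z[13]=2 extend→box=[13,15)
i=14: min(r-i=1, Z[1]=1)=1; Z[14]=5 extend→box=[14,19)
i=15: min(r-i=4, Z[1]=1)=1; Z[15]=1
i=16: min(r-i=3, Z[2]=0)=0; Z[16]=0
i=17: min(r-i=2, Z[3]=1)=1; Z[17]=1
i=18: min(r-i=1, Z[4]=0)=0; Z[18]=0
i=19: i≥r, start 0; Z[19]=5 extend→box=[19,24)
i=20: min(r-i=4, Z[1]=1)=1; Z[20]=1
i=21: min(r-i=3, Z[2]=0)=0; Z[21]=0
i=22: min(r-i=2, Z[3]=1)=1; Z[22]=1
i=23: min(r-i=1, Z[4]=0)=0; Z[23]=0
i=24: i≥r, start 0; Z[24]=2 extend→box=[24,26)
i=25: min(r-i=1, Z[1]=1)=1; Z[25]=2 extend→box=[25,27)
i=26: min(r-i=1, Z[1]=1)=1; Z[26]=3 extend→box=[26,29)
i=27: min(r-i=2, Z[1]=1)=1; Z[27]=1
i=28: min(r-i=1, Z[2]=0)=0; Z[28]=0
i=29: i≥r, start 0; Z[29]=0
i=30: i≥r, start 0; Z[30]=0
i=31: i≥r, start 0; Z[31]=1 extend→box=[31,32)
i=32: i≥r, start 0; Z[32]=0
i=33: i≥r, start 0; Z[33]=0
i=34: i≥r, start 0; Z[34]=0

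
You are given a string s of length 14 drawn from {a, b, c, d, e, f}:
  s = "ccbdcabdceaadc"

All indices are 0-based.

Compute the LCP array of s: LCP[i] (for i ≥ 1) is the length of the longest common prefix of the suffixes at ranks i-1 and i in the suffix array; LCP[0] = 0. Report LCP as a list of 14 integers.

[0, 1, 1, 0, 3, 0, 1, 1, 1, 1, 0, 2, 2, 0]

rank | idx | suffix
   0 |  10 | aadc
   1 |   5 | abdceaadc
   2 |  11 | adc
   3 |   2 | bdcabdceaadc
   4 |   6 | bdceaadc
   5 |  13 | c
   6 |   4 | cabdceaadc
   7 |   1 | cbdcabdceaadc
   8 |   0 | ccbdcabdceaadc
   9 |   8 | ceaadc
  10 |  12 | dc
  11 |   3 | dcabdceaadc
  12 |   7 | dceaadc
  13 |   9 | eaadc

SA = [10, 5, 11, 2, 6, 13, 4, 1, 0, 8, 12, 3, 7, 9]
[i] adj suffixes → lcp
  [1] 10/5 → 1 ('a')
  [2] 5/11 → 1 ('a')
  [3] 11/2 → 0 ('')
  [4] 2/6 → 3 ('bdc')
  [5] 6/13 → 0 ('')
  [6] 13/4 → 1 ('c')
  [7] 4/1 → 1 ('c')
  [8] 1/0 → 1 ('c')
  [9] 0/8 → 1 ('c')
  [10] 8/12 → 0 ('')
  [11] 12/3 → 2 ('dc')
  [12] 3/7 → 2 ('dc')
  [13] 7/9 → 0 ('')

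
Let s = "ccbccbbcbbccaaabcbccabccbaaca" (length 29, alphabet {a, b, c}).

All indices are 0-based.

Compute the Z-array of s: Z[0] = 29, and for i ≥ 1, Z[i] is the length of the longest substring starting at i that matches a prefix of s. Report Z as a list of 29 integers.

Z[0]=29
i=1: i≥r, start 0; Z[1]=1 grow→box=[1,2)
i=2: i≥r, start 0; Z[2]=0
i=3: i≥r, start 0; Z[3]=3 grow→box=[3,6)
i=4: min(r-i=2, Z[1]=1)=1; Z[4]=1
i=5: min(r-i=1, Z[2]=0)=0; Z[5]=0
i=6: i≥r, start 0; Z[6]=0
i=7: i≥r, start 0; Z[7]=1 grow→box=[7,8)
i=8: i≥r, start 0; Z[8]=0
i=9: i≥r, start 0; Z[9]=0
i=10: i≥r, start 0; Z[10]=2 grow→box=[10,12)
i=11: min(r-i=1, Z[1]=1)=1; Z[11]=1
i=12: i≥r, start 0; Z[12]=0
i=13: i≥r, start 0; Z[13]=0
i=14: i≥r, start 0; Z[14]=0
i=15: i≥r, start 0; Z[15]=0
i=16: i≥r, start 0; Z[16]=1 grow→box=[16,17)
i=17: i≥r, start 0; Z[17]=0
i=18: i≥r, start 0; Z[18]=2 grow→box=[18,20)
i=19: min(r-i=1, Z[1]=1)=1; Z[19]=1
i=20: i≥r, start 0; Z[20]=0
i=21: i≥r, start 0; Z[21]=0
i=22: i≥r, start 0; Z[22]=3 grow→box=[22,25)
i=23: min(r-i=2, Z[1]=1)=1; Z[23]=1
i=24: min(r-i=1, Z[2]=0)=0; Z[24]=0
i=25: i≥r, start 0; Z[25]=0
i=26: i≥r, start 0; Z[26]=0
i=27: i≥r, start 0; Z[27]=1 grow→box=[27,28)
i=28: i≥r, start 0; Z[28]=0

[29, 1, 0, 3, 1, 0, 0, 1, 0, 0, 2, 1, 0, 0, 0, 0, 1, 0, 2, 1, 0, 0, 3, 1, 0, 0, 0, 1, 0]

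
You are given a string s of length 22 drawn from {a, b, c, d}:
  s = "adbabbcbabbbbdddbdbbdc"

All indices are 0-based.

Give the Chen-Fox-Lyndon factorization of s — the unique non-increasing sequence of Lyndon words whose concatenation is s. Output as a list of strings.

emit factor 1: 'adb' (i=0, period=3)
emit factor 2: 'abbcb' (i=3, period=5)
emit factor 3: 'abbbbdddbdbbdc' (i=8, period=14)

["adb", "abbcb", "abbbbdddbdbbdc"]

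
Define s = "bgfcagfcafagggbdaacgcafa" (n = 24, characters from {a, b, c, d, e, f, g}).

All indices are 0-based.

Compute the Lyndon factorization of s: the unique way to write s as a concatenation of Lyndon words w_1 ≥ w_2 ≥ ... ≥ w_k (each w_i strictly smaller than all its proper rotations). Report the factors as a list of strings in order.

emit factor 1: 'bgfc' (i=0, period=4)
emit factor 2: 'agfc' (i=4, period=4)
emit factor 3: 'afagggbd' (i=8, period=8)
emit factor 4: 'aacgcaf' (i=16, period=7)
emit factor 5: 'a' (i=23, period=1)

["bgfc", "agfc", "afagggbd", "aacgcaf", "a"]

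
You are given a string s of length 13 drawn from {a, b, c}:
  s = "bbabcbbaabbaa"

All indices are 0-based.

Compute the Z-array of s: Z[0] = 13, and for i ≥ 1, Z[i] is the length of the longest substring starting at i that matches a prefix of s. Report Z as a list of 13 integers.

Z[0]=13
i=1: i≥r, start 0; Z[1]=1 grow→box=[1,2)
i=2: i≥r, start 0; Z[2]=0
i=3: i≥r, start 0; Z[3]=1 grow→box=[3,4)
i=4: i≥r, start 0; Z[4]=0
i=5: i≥r, start 0; Z[5]=3 grow→box=[5,8)
i=6: min(r-i=2, Z[1]=1)=1; Z[6]=1
i=7: min(r-i=1, Z[2]=0)=0; Z[7]=0
i=8: i≥r, start 0; Z[8]=0
i=9: i≥r, start 0; Z[9]=3 grow→box=[9,12)
i=10: min(r-i=2, Z[1]=1)=1; Z[10]=1
i=11: min(r-i=1, Z[2]=0)=0; Z[11]=0
i=12: i≥r, start 0; Z[12]=0

[13, 1, 0, 1, 0, 3, 1, 0, 0, 3, 1, 0, 0]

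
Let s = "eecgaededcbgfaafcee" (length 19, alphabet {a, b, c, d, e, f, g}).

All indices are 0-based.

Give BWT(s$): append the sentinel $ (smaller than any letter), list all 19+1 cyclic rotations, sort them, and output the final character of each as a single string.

efgacdfeeeeedac$gacb

rank  rotation              last
    0  $eecgaededcbgfaafcee  e
    1  aafcee$eecgaededcbgf  f
    2  aededcbgfaafcee$eecg  g
    3  afcee$eecgaededcbgfa  a
    4  bgfaafcee$eecgaededc  c
    5  cbgfaafcee$eecgaeded  d
    6  cee$eecgaededcbgfaaf  f
    7  cgaededcbgfaafcee$ee  e
    8  dcbgfaafcee$eecgaede  e
    9  dedcbgfaafcee$eecgae  e
   10  e$eecgaededcbgfaafce  e
   11  ecgaededcbgfaafcee$e  e
   12  edcbgfaafcee$eecgaed  d
   13  ededcbgfaafcee$eecga  a
   14  ee$eecgaededcbgfaafc  c
   15  eecgaededcbgfaafcee$  $
   16  faafcee$eecgaededcbg  g
   17  fcee$eecgaededcbgfaa  a
   18  gaededcbgfaafcee$eec  c
   19  gfaafcee$eecgaededcb  b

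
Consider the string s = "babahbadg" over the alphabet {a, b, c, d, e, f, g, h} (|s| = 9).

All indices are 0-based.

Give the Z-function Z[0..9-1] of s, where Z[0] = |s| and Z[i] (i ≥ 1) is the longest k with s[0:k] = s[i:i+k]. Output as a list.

[9, 0, 2, 0, 0, 2, 0, 0, 0]

Z[0]=9
i=1: outside box; Z[1]=0
i=2: outside box; Z[2]=2 extend→box=[2,4)
i=3: min(r-i=1, Z[1]=0)=0; Z[3]=0
i=4: outside box; Z[4]=0
i=5: outside box; Z[5]=2 extend→box=[5,7)
i=6: min(r-i=1, Z[1]=0)=0; Z[6]=0
i=7: outside box; Z[7]=0
i=8: outside box; Z[8]=0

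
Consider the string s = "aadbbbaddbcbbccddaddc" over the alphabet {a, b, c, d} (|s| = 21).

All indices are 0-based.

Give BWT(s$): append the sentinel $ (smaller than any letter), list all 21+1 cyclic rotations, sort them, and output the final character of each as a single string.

c$abdbbdcdbdbbcdaddcaa

rank  rotation                last
    0  $aadbbbaddbcbbccddaddc  c
    1  aadbbbaddbcbbccddaddc$  $
    2  adbbbaddbcbbccddaddc$a  a
    3  addbcbbccddaddc$aadbbb  b
    4  addc$aadbbbaddbcbbccdd  d
    5  baddbcbbccddaddc$aadbb  b
    6  bbaddbcbbccddaddc$aadb  b
    7  bbbaddbcbbccddaddc$aad  d
    8  bbccddaddc$aadbbbaddbc  c
    9  bcbbccddaddc$aadbbbadd  d
   10  bccddaddc$aadbbbaddbcb  b
   11  c$aadbbbaddbcbbccddadd  d
   12  cbbccddaddc$aadbbbaddb  b
   13  ccddaddc$aadbbbaddbcbb  b
   14  cddaddc$aadbbbaddbcbbc  c
   15  daddc$aadbbbaddbcbbccd  d
   16  dbbbaddbcbbccddaddc$aa  a
   17  dbcbbccddaddc$aadbbbad  d
   18  dc$aadbbbaddbcbbccddad  d
   19  ddaddc$aadbbbaddbcbbcc  c
   20  ddbcbbccddaddc$aadbbba  a
   21  ddc$aadbbbaddbcbbccdda  a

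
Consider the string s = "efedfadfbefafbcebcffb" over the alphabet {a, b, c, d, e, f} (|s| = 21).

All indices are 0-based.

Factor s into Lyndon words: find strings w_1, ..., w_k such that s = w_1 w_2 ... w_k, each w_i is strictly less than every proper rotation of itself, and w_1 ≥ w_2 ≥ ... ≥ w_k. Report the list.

["ef", "e", "df", "adfbefafbcebcffb"]

emit factor 1: 'ef' (i=0, period=2)
emit factor 2: 'e' (i=2, period=1)
emit factor 3: 'df' (i=3, period=2)
emit factor 4: 'adfbefafbcebcffb' (i=5, period=16)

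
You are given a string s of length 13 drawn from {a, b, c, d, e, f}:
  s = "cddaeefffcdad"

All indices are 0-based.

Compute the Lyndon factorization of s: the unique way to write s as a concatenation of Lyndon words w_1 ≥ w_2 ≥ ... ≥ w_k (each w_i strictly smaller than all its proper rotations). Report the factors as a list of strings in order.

emit factor 1: 'cdd' (i=0, period=3)
emit factor 2: 'aeefffcd' (i=3, period=8)
emit factor 3: 'ad' (i=11, period=2)

["cdd", "aeefffcd", "ad"]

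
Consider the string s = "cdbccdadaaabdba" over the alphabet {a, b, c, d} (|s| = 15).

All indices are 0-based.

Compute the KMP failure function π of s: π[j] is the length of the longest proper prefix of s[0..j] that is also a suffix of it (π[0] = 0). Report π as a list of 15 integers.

π[0] = 0
j=1 s[j]='d': π[1]=0 (border '')
j=2 s[j]='b': π[2]=0 (border '')
j=3 s[j]='c': π[3]=1 (border 'c')
j=4 s[j]='c': k: 1→0; π[4]=1 (border 'c')
j=5 s[j]='d': π[5]=2 (border 'cd')
j=6 s[j]='a': k: 2→0; π[6]=0 (border '')
j=7 s[j]='d': π[7]=0 (border '')
j=8 s[j]='a': π[8]=0 (border '')
j=9 s[j]='a': π[9]=0 (border '')
j=10 s[j]='a': π[10]=0 (border '')
j=11 s[j]='b': π[11]=0 (border '')
j=12 s[j]='d': π[12]=0 (border '')
j=13 s[j]='b': π[13]=0 (border '')
j=14 s[j]='a': π[14]=0 (border '')

[0, 0, 0, 1, 1, 2, 0, 0, 0, 0, 0, 0, 0, 0, 0]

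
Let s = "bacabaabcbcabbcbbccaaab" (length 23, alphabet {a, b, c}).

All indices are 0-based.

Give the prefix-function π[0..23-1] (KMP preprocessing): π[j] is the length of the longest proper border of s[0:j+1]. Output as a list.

[0, 0, 0, 0, 1, 2, 0, 1, 0, 1, 0, 0, 1, 1, 0, 1, 1, 0, 0, 0, 0, 0, 1]

π[0] = 0
j=1 s[j]='a': π[1]=0 (border '')
j=2 s[j]='c': π[2]=0 (border '')
j=3 s[j]='a': π[3]=0 (border '')
j=4 s[j]='b': π[4]=1 (border 'b')
j=5 s[j]='a': π[5]=2 (border 'ba')
j=6 s[j]='a': k: 2→0; π[6]=0 (border '')
j=7 s[j]='b': π[7]=1 (border 'b')
j=8 s[j]='c': k: 1→0; π[8]=0 (border '')
j=9 s[j]='b': π[9]=1 (border 'b')
j=10 s[j]='c': k: 1→0; π[10]=0 (border '')
j=11 s[j]='a': π[11]=0 (border '')
j=12 s[j]='b': π[12]=1 (border 'b')
j=13 s[j]='b': k: 1→0; π[13]=1 (border 'b')
j=14 s[j]='c': k: 1→0; π[14]=0 (border '')
j=15 s[j]='b': π[15]=1 (border 'b')
j=16 s[j]='b': k: 1→0; π[16]=1 (border 'b')
j=17 s[j]='c': k: 1→0; π[17]=0 (border '')
j=18 s[j]='c': π[18]=0 (border '')
j=19 s[j]='a': π[19]=0 (border '')
j=20 s[j]='a': π[20]=0 (border '')
j=21 s[j]='a': π[21]=0 (border '')
j=22 s[j]='b': π[22]=1 (border 'b')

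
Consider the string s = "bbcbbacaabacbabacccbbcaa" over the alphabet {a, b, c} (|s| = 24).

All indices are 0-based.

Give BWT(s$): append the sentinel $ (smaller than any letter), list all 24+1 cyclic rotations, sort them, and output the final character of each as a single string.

aaccabbbbcbaacc$bbbaabcca

rank  rotation                   last
    0  $bbcbbacaabacbabacccbbcaa  a
    1  a$bbcbbacaabacbabacccbbca  a
    2  aa$bbcbbacaabacbabacccbbc  c
    3  aabacbabacccbbcaa$bbcbbac  c
    4  abacbabacccbbcaa$bbcbbaca  a
    5  abacccbbcaa$bbcbbacaabacb  b
    6  acaabacbabacccbbcaa$bbcbb  b
    7  acbabacccbbcaa$bbcbbacaab  b
    8  acccbbcaa$bbcbbacaabacbab  b
    9  babacccbbcaa$bbcbbacaabac  c
   10  bacaabacbabacccbbcaa$bbcb  b
   11  bacbabacccbbcaa$bbcbbacaa  a
   12  bacccbbcaa$bbcbbacaabacba  a
   13  bbacaabacbabacccbbcaa$bbc  c
   14  bbcaa$bbcbbacaabacbabaccc  c
   15  bbcbbacaabacbabacccbbcaa$  $
   16  bcaa$bbcbbacaabacbabacccb  b
   17  bcbbacaabacbabacccbbcaa$b  b
   18  caa$bbcbbacaabacbabacccbb  b
   19  caabacbabacccbbcaa$bbcbba  a
   20  cbabacccbbcaa$bbcbbacaaba  a
   21  cbbacaabacbabacccbbcaa$bb  b
   22  cbbcaa$bbcbbacaabacbabacc  c
   23  ccbbcaa$bbcbbacaabacbabac  c
   24  cccbbcaa$bbcbbacaabacbaba  a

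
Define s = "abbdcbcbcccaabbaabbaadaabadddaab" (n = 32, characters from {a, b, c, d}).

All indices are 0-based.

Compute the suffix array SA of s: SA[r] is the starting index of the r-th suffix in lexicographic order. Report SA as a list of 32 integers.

[29, 22, 11, 15, 19, 30, 23, 12, 16, 0, 20, 25, 31, 14, 18, 24, 13, 17, 1, 5, 7, 2, 10, 4, 6, 9, 8, 28, 21, 3, 27, 26]

rank→(start, suffix):
  0 → (29, 'aab')
  1 → (22, 'aabadddaab')
  2 → (11, 'aabbaabbaadaabadddaab')
  3 → (15, 'aabbaadaabadddaab')
  4 → (19, 'aadaabadddaab')
  5 → (30, 'ab')
  6 → (23, 'abadddaab')
  7 → (12, 'abbaabbaadaabadddaab')
  8 → (16, 'abbaadaabadddaab')
  9 → (0, 'abbdcbcbcccaabbaabbaadaabadddaab')
  10 → (20, 'adaabadddaab')
  11 → (25, 'adddaab')
  12 → (31, 'b')
  13 → (14, 'baabbaadaabadddaab')
  14 → (18, 'baadaabadddaab')
  15 → (24, 'badddaab')
  16 → (13, 'bbaabbaadaabadddaab')
  17 → (17, 'bbaadaabadddaab')
  18 → (1, 'bbdcbcbcccaabbaabbaadaabadddaab')
  19 → (5, 'bcbcccaabbaabbaadaabadddaab')
  20 → (7, 'bcccaabbaabbaadaabadddaab')
  21 → (2, 'bdcbcbcccaabbaabbaadaabadddaab')
  22 → (10, 'caabbaabbaadaabadddaab')
  23 → (4, 'cbcbcccaabbaabbaadaabadddaab')
  24 → (6, 'cbcccaabbaabbaadaabadddaab')
  25 → (9, 'ccaabbaabbaadaabadddaab')
  26 → (8, 'cccaabbaabbaadaabadddaab')
  27 → (28, 'daab')
  28 → (21, 'daabadddaab')
  29 → (3, 'dcbcbcccaabbaabbaadaabadddaab')
  30 → (27, 'ddaab')
  31 → (26, 'dddaab')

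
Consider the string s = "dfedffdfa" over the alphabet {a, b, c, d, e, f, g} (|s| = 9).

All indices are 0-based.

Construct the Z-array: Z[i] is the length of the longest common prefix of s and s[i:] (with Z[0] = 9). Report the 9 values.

[9, 0, 0, 2, 0, 0, 2, 0, 0]

Z[0]=9
i=1: i≥r, start 0; Z[1]=0
i=2: i≥r, start 0; Z[2]=0
i=3: i≥r, start 0; Z[3]=2 scan→box=[3,5)
i=4: min(r-i=1, Z[1]=0)=0; Z[4]=0
i=5: i≥r, start 0; Z[5]=0
i=6: i≥r, start 0; Z[6]=2 scan→box=[6,8)
i=7: min(r-i=1, Z[1]=0)=0; Z[7]=0
i=8: i≥r, start 0; Z[8]=0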